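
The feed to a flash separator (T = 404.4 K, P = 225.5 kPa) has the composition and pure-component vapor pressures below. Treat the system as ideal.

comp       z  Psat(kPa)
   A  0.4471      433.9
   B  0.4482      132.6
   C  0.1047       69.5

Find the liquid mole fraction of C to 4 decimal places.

Raoult's law: Kᵢ = Pᵢˢᵃᵗ/P = Pᵢˢᵃᵗ/225.5.
  K_A = 433.9/225.5 = 1.924169, K_B = 132.6/225.5 = 0.588027, K_C = 69.5/225.5 = 0.308204
Rachford–Rice: g(V/F) = Σ zᵢ(Kᵢ−1)/(1+V/F(Kᵢ−1)) = 0.
Check two-phase: ΣzᵢKᵢ = 1.1561 > 1 and Σzᵢ/Kᵢ = 1.3343 > 1, so g(0) = 0.1561 > 0 and g(1) = -0.3343 < 0.
Iterate (Newton) starting at V/F = 0.5:
  V/F = 0.5000: g = -0.06067, g' = -0.4164 → V/F = 0.3543
  V/F = 0.3543: g = -0.00087, g' = -0.4089 → V/F = 0.3522
Converged at V/F = 0.3522.
Compositions from xᵢ = zᵢ/(1+V/F(Kᵢ−1)), yᵢ = Kᵢxᵢ:
  A: x = 0.3373, y = 0.6491
  B: x = 0.5243, y = 0.3083
  C: x = 0.1384, y = 0.0427

x_C = 0.1384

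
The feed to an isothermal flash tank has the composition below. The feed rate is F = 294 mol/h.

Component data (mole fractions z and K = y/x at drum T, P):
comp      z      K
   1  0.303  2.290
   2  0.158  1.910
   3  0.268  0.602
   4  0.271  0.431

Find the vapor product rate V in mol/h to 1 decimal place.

Material balance + equilibrium reduce to Σ zᵢ(Kᵢ−1)/(1+β(Kᵢ−1)) = 0.
Feasibility: ΣzᵢKᵢ = 1.274, Σzᵢ/Kᵢ = 1.289 — both > 1, two phases present.
Newton–Raphson from β = 0.5:
  β = 0.500: g = -0.0122, g' = -0.486 → β = 0.475
Converged at β = 0.475.
Then V = β·F = 0.4748·294 = 139.6 mol/h and L = F − V = 154.4 mol/h.

V = 139.6 mol/h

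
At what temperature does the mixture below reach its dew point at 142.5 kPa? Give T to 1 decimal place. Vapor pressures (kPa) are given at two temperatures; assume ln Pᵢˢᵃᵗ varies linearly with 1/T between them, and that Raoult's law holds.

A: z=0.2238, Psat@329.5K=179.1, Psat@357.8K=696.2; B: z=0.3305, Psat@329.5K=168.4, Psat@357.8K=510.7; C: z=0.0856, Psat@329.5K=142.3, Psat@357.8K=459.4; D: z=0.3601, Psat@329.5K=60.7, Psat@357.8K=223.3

T = 336.4 K

Dew-point temperature: Σzᵢ·P/Pᵢˢᵃᵗ(T) = 1. Interpolate ln Pᵢˢᵃᵗ = aᵢ + bᵢ/T.
  T = 329.5 K: ΣzᵢP/Pᵢˢᵃᵗ = 1.3888
  T = 357.8 K: ΣzᵢP/Pᵢˢᵃᵗ = 0.3944
  T = 343.6 K: ΣzᵢP/Pᵢˢᵃᵗ = 0.7221
  T = 336.6 K: ΣzᵢP/Pᵢˢᵃᵗ = 0.9920
  T = 333.1 K: ΣzᵢP/Pᵢˢᵃᵗ = 1.1688
  T = 334.9 K: ΣzᵢP/Pᵢˢᵃᵗ = 1.0738
Interpolating between 334.9 K and 336.6 K gives T ≈ 336.4 K.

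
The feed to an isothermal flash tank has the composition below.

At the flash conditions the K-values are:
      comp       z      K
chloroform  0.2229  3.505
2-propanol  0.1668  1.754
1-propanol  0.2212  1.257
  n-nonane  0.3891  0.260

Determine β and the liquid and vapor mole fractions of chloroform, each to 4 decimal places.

Material balance + equilibrium reduce to Σ zᵢ(Kᵢ−1)/(1+β(Kᵢ−1)) = 0.
Feasibility: ΣzᵢKᵢ = 1.4530, Σzᵢ/Kᵢ = 1.8312 — both > 1, two phases present.
Newton iteration, β⁰ = 0.5:
  β = 0.5000: g = -0.06744, g' = -0.8740 → β = 0.4228
  β = 0.4228: g = -0.00126, g' = -0.8476 → β = 0.4213
Converged at β = 0.4213.
Compositions from xᵢ = zᵢ/(1+β(Kᵢ−1)), yᵢ = Kᵢxᵢ:
  chloroform: x = 0.1084, y = 0.3801
  2-propanol: x = 0.1266, y = 0.2220
  1-propanol: x = 0.1996, y = 0.2509
  n-nonane: x = 0.5654, y = 0.1470

β = 0.4213, x_chloroform = 0.1084, y_chloroform = 0.3801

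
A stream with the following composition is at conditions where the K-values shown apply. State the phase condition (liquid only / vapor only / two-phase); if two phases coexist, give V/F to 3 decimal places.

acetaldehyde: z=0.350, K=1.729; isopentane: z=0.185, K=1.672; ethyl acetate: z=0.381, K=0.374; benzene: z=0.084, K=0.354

ΣzᵢKᵢ = 1.087; Σzᵢ/Kᵢ = 1.569.
Both exceed 1, so a two-phase solution exists.
Material balance + equilibrium reduce to Σ zᵢ(Kᵢ−1)/(1+ψ(Kᵢ−1)) = 0.
Newton–Raphson from ψ = 0.41:
  ψ = 0.410: g = -0.1008, g' = -0.497 → ψ = 0.207
  ψ = 0.207: g = -0.0059, g' = -0.449 → ψ = 0.194
Converged at ψ = 0.194.

two-phase, V/F = 0.194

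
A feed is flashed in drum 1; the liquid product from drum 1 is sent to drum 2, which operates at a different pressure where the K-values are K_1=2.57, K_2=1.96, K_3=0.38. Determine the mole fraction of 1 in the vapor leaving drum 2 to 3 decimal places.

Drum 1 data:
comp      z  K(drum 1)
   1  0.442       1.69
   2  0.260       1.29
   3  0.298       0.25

Drum 1:
Rachford–Rice: g(ψ₁) = Σ zᵢ(Kᵢ−1)/(1+ψ₁(Kᵢ−1)) = 0.
Feasibility: ΣzᵢKᵢ = 1.157, Σzᵢ/Kᵢ = 1.655 — both > 1, two phases present.
Newton–Raphson from ψ₁ = 0.5:
  ψ₁ = 0.500: g = -0.0650, g' = -0.562 → ψ₁ = 0.384
  ψ₁ = 0.384: g = -0.0051, g' = -0.480 → ψ₁ = 0.374
Converged at ψ₁ = 0.374.
Drum-1 compositions:
  1: x = 0.351, y = 0.594
  2: x = 0.235, y = 0.303
  3: x = 0.414, y = 0.104
Drum-2 feed = drum-1 liquid: z₂ = (0.3514, 0.2346, 0.4140).
Drum 2:
Material balance + equilibrium reduce to Σ zᵢ(Kᵢ−1)/(1+ψ₂(Kᵢ−1)) = 0.
g(0) = ΣzᵢKᵢ − 1 = 0.520 and g(1) = 1 − Σzᵢ/Kᵢ = -0.346, so a root lies in (0, 1).
Iterate (Newton) starting at ψ₂ = 0.5:
  ψ₂ = 0.500: g = 0.0892, g' = -0.705 → ψ₂ = 0.627
  ψ₂ = 0.627: g = -0.0010, g' = -0.730 → ψ₂ = 0.625
Converged at ψ₂ = 0.625.
  1: x = 0.177, y = 0.456
  2: x = 0.147, y = 0.287
  3: x = 0.676, y = 0.257

y_1 (drum 2) = 0.456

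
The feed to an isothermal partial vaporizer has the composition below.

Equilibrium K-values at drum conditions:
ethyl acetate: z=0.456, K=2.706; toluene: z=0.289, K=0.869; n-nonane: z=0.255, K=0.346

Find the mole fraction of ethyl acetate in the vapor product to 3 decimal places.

Material balance + equilibrium reduce to Σ zᵢ(Kᵢ−1)/(1+V/F(Kᵢ−1)) = 0.
Check two-phase: ΣzᵢKᵢ = 1.573 > 1 and Σzᵢ/Kᵢ = 1.238 > 1, so g(0) = 0.573 > 0 and g(1) = -0.238 < 0.
Newton iteration, V/F⁰ = 0.53:
  V/F = 0.530: g = 0.1126, g' = -0.627 → V/F = 0.710
  V/F = 0.710: g = -0.0010, g' = -0.657 → V/F = 0.708
Converged at V/F = 0.708.
Compositions from xᵢ = zᵢ/(1+V/F(Kᵢ−1)), yᵢ = Kᵢxᵢ:
  ethyl acetate: x = 0.207, y = 0.559
  toluene: x = 0.319, y = 0.277
  n-nonane: x = 0.475, y = 0.164

y_ethyl acetate = 0.559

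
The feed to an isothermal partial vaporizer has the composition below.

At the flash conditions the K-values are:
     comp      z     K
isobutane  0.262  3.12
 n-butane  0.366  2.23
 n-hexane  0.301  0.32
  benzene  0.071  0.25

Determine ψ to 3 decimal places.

ψ = 0.663

Rachford–Rice: g(ψ) = Σ zᵢ(Kᵢ−1)/(1+ψ(Kᵢ−1)) = 0.
Check two-phase: ΣzᵢKᵢ = 1.748 > 1 and Σzᵢ/Kᵢ = 1.473 > 1, so g(0) = 0.748 > 0 and g(1) = -0.473 < 0.
Newton iteration, ψ⁰ = 0.53:
  ψ = 0.530: g = 0.1257, g' = -0.914 → ψ = 0.667
  ψ = 0.667: g = -0.0042, g' = -0.996 → ψ = 0.663
Converged at ψ = 0.663.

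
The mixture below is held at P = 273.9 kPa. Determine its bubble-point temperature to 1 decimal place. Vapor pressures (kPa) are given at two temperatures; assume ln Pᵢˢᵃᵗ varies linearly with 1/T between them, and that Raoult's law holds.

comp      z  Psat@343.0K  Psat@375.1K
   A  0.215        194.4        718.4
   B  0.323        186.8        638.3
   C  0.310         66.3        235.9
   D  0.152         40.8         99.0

Bubble-point temperature: ΣzᵢPᵢˢᵃᵗ(T) = P. Interpolate ln Pᵢˢᵃᵗ = aᵢ + bᵢ/T.
  T = 343.0 K: ΣzᵢPᵢˢᵃᵗ = 128.89 kPa
  T = 375.1 K: ΣzᵢPᵢˢᵃᵗ = 448.80 kPa
  T = 359.1 K: ΣzᵢPᵢˢᵃᵗ = 247.59 kPa
  T = 367.1 K: ΣzᵢPᵢˢᵃᵗ = 335.45 kPa
  T = 363.1 K: ΣzᵢPᵢˢᵃᵗ = 288.66 kPa
  T = 361.1 K: ΣzᵢPᵢˢᵃᵗ = 267.44 kPa
Interpolating between 361.1 K and 363.1 K gives T ≈ 361.7 K.

T = 361.7 K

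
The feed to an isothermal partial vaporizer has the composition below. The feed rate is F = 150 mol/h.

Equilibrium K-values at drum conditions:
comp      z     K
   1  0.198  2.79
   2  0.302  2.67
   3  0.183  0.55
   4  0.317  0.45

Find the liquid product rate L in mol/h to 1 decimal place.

L = 48.3 mol/h

Rachford–Rice: g(β) = Σ zᵢ(Kᵢ−1)/(1+β(Kᵢ−1)) = 0.
g(0) = ΣzᵢKᵢ − 1 = 0.602 and g(1) = 1 − Σzᵢ/Kᵢ = -0.221, so a root lies in (0, 1).
Newton–Raphson from β = 0.5:
  β = 0.500: g = 0.1151, g' = -0.671 → β = 0.672
  β = 0.672: g = 0.0042, g' = -0.635 → β = 0.678
Converged at β = 0.678.
Then V = β·F = 0.6782·150 = 101.7 mol/h and L = F − V = 48.3 mol/h.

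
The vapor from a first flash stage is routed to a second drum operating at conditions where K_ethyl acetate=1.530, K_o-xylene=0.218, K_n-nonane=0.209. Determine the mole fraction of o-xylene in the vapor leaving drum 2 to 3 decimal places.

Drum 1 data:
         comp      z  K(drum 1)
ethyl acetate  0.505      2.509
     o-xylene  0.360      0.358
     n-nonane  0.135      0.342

y_o-xylene (drum 2) = 0.064

Drum 1:
Iterate (Newton) starting at ψ₁ = 0.51:
  ψ₁ = 0.510: g = -0.0467, g' = -0.828 → ψ₁ = 0.454
  ψ₁ = 0.454: g = -0.0003, g' = -0.819 → ψ₁ = 0.453
Converged at ψ₁ = 0.453.
Drum-1 compositions:
  ethyl acetate: x = 0.300, y = 0.752
  o-xylene: x = 0.508, y = 0.182
  n-nonane: x = 0.192, y = 0.066
Drum-2 feed = drum-1 vapor: z₂ = (0.7524, 0.1818, 0.0658).
Drum 2:
Rachford–Rice: g(ψ₂) = Σ zᵢ(Kᵢ−1)/(1+ψ₂(Kᵢ−1)) = 0.
Feasibility: ΣzᵢKᵢ = 1.205, Σzᵢ/Kᵢ = 1.640 — both > 1, two phases present.
Newton–Raphson from ψ₂ = 0.5:
  ψ₂ = 0.500: g = -0.0042, g' = -0.544 → ψ₂ = 0.492
Converged at ψ₂ = 0.492.
  ethyl acetate: x = 0.597, y = 0.913
  o-xylene: x = 0.295, y = 0.064
  n-nonane: x = 0.108, y = 0.023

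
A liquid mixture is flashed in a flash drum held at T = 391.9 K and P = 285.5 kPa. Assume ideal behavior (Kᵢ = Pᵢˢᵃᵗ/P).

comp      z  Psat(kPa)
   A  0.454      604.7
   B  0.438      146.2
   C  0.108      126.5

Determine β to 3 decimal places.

β = 0.416

Raoult's law: Kᵢ = Pᵢˢᵃᵗ/P = Pᵢˢᵃᵗ/285.5.
  K_A = 604.7/285.5 = 2.11804, K_B = 146.2/285.5 = 0.51208, K_C = 126.5/285.5 = 0.44308
Let β = V/F and solve Σ zᵢ(Kᵢ−1)/(1+β(Kᵢ−1)) = 0.
g(0) = ΣzᵢKᵢ − 1 = 0.234 and g(1) = 1 − Σzᵢ/Kᵢ = -0.313, so a root lies in (0, 1).
Newton iteration, β⁰ = 0.5:
  β = 0.500: g = -0.0404, g' = -0.480 → β = 0.416
Converged at β = 0.416.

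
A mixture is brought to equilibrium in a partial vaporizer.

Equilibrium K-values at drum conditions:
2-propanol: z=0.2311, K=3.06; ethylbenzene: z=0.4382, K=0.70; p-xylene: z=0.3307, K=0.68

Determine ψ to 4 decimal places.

Newton iteration, ψ⁰ = 0.61:
  ψ = 0.6100: g = -0.08143, g' = -0.3040 → ψ = 0.3421
  ψ = 0.3421: g = 0.01394, g' = -0.4291 → ψ = 0.3746
  ψ = 0.3746: g = 0.00038, g' = -0.4062 → ψ = 0.3755
Converged at ψ = 0.3755.

ψ = 0.3755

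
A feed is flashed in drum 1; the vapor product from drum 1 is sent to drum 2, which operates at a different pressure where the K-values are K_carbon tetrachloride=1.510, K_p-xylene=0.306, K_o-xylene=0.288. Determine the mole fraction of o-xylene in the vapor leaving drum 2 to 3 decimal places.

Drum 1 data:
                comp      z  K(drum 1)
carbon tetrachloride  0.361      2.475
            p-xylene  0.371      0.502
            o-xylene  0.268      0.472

y_o-xylene (drum 2) = 0.049

Drum 1:
Rachford–Rice: g(ψ₁) = Σ zᵢ(Kᵢ−1)/(1+ψ₁(Kᵢ−1)) = 0.
g(0) = ΣzᵢKᵢ − 1 = 0.206 and g(1) = 1 − Σzᵢ/Kᵢ = -0.453, so a root lies in (0, 1).
Newton–Raphson from ψ₁ = 0.5:
  ψ₁ = 0.500: g = -0.1318, g' = -0.561 → ψ₁ = 0.265
  ψ₁ = 0.265: g = 0.0054, g' = -0.629 → ψ₁ = 0.274
Converged at ψ₁ = 0.274.
Drum-1 compositions:
  carbon tetrachloride: x = 0.257, y = 0.636
  p-xylene: x = 0.430, y = 0.216
  o-xylene: x = 0.313, y = 0.148
Drum-2 feed = drum-1 vapor: z₂ = (0.6365, 0.2156, 0.1479).
Drum 2:
Material balance + equilibrium reduce to Σ zᵢ(Kᵢ−1)/(1+ψ₂(Kᵢ−1)) = 0.
Feasibility: ΣzᵢKᵢ = 1.070, Σzᵢ/Kᵢ = 1.640 — both > 1, two phases present.
Newton iteration, ψ₂⁰ = 0.5:
  ψ₂ = 0.500: g = -0.1340, g' = -0.529 → ψ₂ = 0.247
  ψ₂ = 0.247: g = -0.0200, g' = -0.392 → ψ₂ = 0.196
  ψ₂ = 0.196: g = -0.0004, g' = -0.377 → ψ₂ = 0.195
Converged at ψ₂ = 0.195.
  carbon tetrachloride: x = 0.579, y = 0.874
  p-xylene: x = 0.249, y = 0.076
  o-xylene: x = 0.172, y = 0.049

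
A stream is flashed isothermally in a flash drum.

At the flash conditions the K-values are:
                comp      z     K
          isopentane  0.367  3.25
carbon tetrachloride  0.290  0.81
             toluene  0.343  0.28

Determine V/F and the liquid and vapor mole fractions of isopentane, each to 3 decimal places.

V/F = 0.432, x_isopentane = 0.186, y_isopentane = 0.605

Material balance + equilibrium reduce to Σ zᵢ(Kᵢ−1)/(1+V/F(Kᵢ−1)) = 0.
Check two-phase: ΣzᵢKᵢ = 1.524 > 1 and Σzᵢ/Kᵢ = 1.696 > 1, so g(0) = 0.524 > 0 and g(1) = -0.696 < 0.
Newton–Raphson from V/F = 0.45:
  V/F = 0.450: g = -0.0153, g' = -0.860 → V/F = 0.432
Converged at V/F = 0.432.
Compositions from xᵢ = zᵢ/(1+V/F(Kᵢ−1)), yᵢ = Kᵢxᵢ:
  isopentane: x = 0.186, y = 0.605
  carbon tetrachloride: x = 0.316, y = 0.256
  toluene: x = 0.498, y = 0.139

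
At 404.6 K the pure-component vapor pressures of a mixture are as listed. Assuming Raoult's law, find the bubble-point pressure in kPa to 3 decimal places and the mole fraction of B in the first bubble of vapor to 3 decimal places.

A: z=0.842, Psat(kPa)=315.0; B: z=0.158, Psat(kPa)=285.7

Pbub = 310.371 kPa, y_B = 0.145

At the bubble point ψ → 0, so ΣzᵢKᵢ = 1 with Kᵢ = Pᵢˢᵃᵗ/P ⇒ P = ΣzᵢPᵢˢᵃᵗ.
P = 0.842·315.0 + 0.158·285.7 = 310.371 kPa
yᵢ = zᵢPᵢˢᵃᵗ/P ⇒ y_B = 0.158·285.7/310.371 = 0.145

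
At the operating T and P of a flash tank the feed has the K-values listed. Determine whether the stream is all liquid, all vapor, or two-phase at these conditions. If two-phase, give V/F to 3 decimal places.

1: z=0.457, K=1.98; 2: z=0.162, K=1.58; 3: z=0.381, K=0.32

ΣzᵢKᵢ = 1.283; Σzᵢ/Kᵢ = 1.524.
Both exceed 1, so a two-phase solution exists.
Let ψ = V/F and solve Σ zᵢ(Kᵢ−1)/(1+ψ(Kᵢ−1)) = 0.
Iterate (Newton) starting at ψ = 0.55:
  ψ = 0.550: g = -0.0516, g' = -0.666 → ψ = 0.473
  ψ = 0.473: g = -0.0019, g' = -0.621 → ψ = 0.469
Converged at ψ = 0.469.

two-phase, V/F = 0.469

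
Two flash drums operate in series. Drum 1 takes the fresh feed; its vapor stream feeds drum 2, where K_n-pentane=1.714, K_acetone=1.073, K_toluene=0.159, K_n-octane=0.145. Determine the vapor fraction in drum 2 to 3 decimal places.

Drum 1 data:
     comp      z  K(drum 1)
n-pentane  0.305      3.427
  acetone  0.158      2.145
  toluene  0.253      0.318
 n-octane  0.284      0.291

Drum 1:
Rachford–Rice: g(ψ₁) = Σ zᵢ(Kᵢ−1)/(1+ψ₁(Kᵢ−1)) = 0.
Check two-phase: ΣzᵢKᵢ = 1.547 > 1 and Σzᵢ/Kᵢ = 1.934 > 1, so g(0) = 0.547 > 0 and g(1) = -0.934 < 0.
Newton–Raphson from ψ₁ = 0.5:
  ψ₁ = 0.500: g = -0.1243, g' = -1.064 → ψ₁ = 0.383
  ψ₁ = 0.383: g = -0.0008, g' = -1.067 → ψ₁ = 0.382
Converged at ψ₁ = 0.382.
Drum-1 compositions:
  n-pentane: x = 0.158, y = 0.542
  acetone: x = 0.110, y = 0.236
  toluene: x = 0.342, y = 0.109
  n-octane: x = 0.390, y = 0.113
Drum-2 feed = drum-1 vapor: z₂ = (0.5421, 0.2357, 0.1088, 0.1134).
Drum 2:
Material balance + equilibrium reduce to Σ zᵢ(Kᵢ−1)/(1+ψ₂(Kᵢ−1)) = 0.
Feasibility: ΣzᵢKᵢ = 1.216, Σzᵢ/Kᵢ = 2.002 — both > 1, two phases present.
Iterate (Newton) starting at ψ₂ = 0.67:
  ψ₂ = 0.670: g = -0.1585, g' = -0.986 → ψ₂ = 0.509
  ψ₂ = 0.509: g = -0.0314, g' = -0.645 → ψ₂ = 0.461
  ψ₂ = 0.461: g = -0.0014, g' = -0.588 → ψ₂ = 0.458
Converged at ψ₂ = 0.458.
  n-pentane: x = 0.408, y = 0.700
  acetone: x = 0.228, y = 0.245
  toluene: x = 0.177, y = 0.028
  n-octane: x = 0.186, y = 0.027

V/F (drum 2) = 0.458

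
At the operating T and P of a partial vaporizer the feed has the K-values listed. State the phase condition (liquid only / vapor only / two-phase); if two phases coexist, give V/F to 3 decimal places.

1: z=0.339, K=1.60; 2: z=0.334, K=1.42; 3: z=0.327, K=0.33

two-phase, V/F = 0.361

ΣzᵢKᵢ = 1.125; Σzᵢ/Kᵢ = 1.438.
Both exceed 1, so a two-phase solution exists.
Material balance + equilibrium reduce to Σ zᵢ(Kᵢ−1)/(1+ψ(Kᵢ−1)) = 0.
Iterate (Newton) starting at ψ = 0.5:
  ψ = 0.500: g = -0.0571, g' = -0.444 → ψ = 0.372
  ψ = 0.372: g = -0.0041, g' = -0.386 → ψ = 0.361
Converged at ψ = 0.361.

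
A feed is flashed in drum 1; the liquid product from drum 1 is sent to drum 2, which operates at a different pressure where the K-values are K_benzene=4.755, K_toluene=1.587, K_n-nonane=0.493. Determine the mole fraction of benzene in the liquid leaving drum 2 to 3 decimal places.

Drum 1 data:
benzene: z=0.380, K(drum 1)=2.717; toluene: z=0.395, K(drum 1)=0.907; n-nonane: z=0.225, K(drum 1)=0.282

Drum 1:
Newton–Raphson from ψ₁ = 0.5:
  ψ₁ = 0.500: g = 0.0605, g' = -0.610 → ψ₁ = 0.599
  ψ₁ = 0.599: g = -0.0008, g' = -0.633 → ψ₁ = 0.598
Converged at ψ₁ = 0.598.
Drum-1 compositions:
  benzene: x = 0.188, y = 0.509
  toluene: x = 0.418, y = 0.379
  n-nonane: x = 0.394, y = 0.111
Drum-2 feed = drum-1 liquid: z₂ = (0.1875, 0.4183, 0.3942).
Drum 2:
Material balance + equilibrium reduce to Σ zᵢ(Kᵢ−1)/(1+ψ₂(Kᵢ−1)) = 0.
g(0) = ΣzᵢKᵢ − 1 = 0.750 and g(1) = 1 − Σzᵢ/Kᵢ = -0.103, so a root lies in (0, 1).
Iterate (Newton) starting at ψ₂ = 0.46:
  ψ₂ = 0.460: g = 0.1908, g' = -0.617 → ψ₂ = 0.769
  ψ₂ = 0.769: g = 0.0226, g' = -0.516 → ψ₂ = 0.813
Converged at ψ₂ = 0.813.
  benzene: x = 0.046, y = 0.220
  toluene: x = 0.283, y = 0.449
  n-nonane: x = 0.671, y = 0.331

x_benzene (drum 2) = 0.046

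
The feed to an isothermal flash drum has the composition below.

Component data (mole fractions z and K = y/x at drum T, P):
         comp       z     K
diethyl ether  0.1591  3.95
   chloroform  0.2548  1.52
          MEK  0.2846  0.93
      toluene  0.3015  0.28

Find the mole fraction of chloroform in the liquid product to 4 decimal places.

x_chloroform = 0.2110

Material balance + equilibrium reduce to Σ zᵢ(Kᵢ−1)/(1+ψ(Kᵢ−1)) = 0.
g(0) = ΣzᵢKᵢ − 1 = 0.3648 and g(1) = 1 − Σzᵢ/Kᵢ = -0.5907, so a root lies in (0, 1).
Newton–Raphson from ψ = 0.46:
  ψ = 0.4600: g = -0.03912, g' = -0.6450 → ψ = 0.3994
Converged at ψ = 0.3994.
Compositions from xᵢ = zᵢ/(1+ψ(Kᵢ−1)), yᵢ = Kᵢxᵢ:
  diethyl ether: x = 0.0730, y = 0.2885
  chloroform: x = 0.2110, y = 0.3207
  MEK: x = 0.2928, y = 0.2723
  toluene: x = 0.4232, y = 0.1185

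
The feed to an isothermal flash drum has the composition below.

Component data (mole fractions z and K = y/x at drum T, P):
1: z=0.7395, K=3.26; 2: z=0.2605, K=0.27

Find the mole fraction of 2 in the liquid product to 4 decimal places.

x_2 = 0.7559

Let ψ = V/F and solve Σ zᵢ(Kᵢ−1)/(1+ψ(Kᵢ−1)) = 0.
g(0) = ΣzᵢKᵢ − 1 = 1.4811 and g(1) = 1 − Σzᵢ/Kᵢ = -0.1917, so a root lies in (0, 1).
Binary case is linear: z₁(K₁−1)(1+ψ(K₂−1)) + z₂(K₂−1)(1+ψ(K₁−1)) = 0
⇒ ψ = [z₁(K₁−1)+z₂(K₂−1)] / [−(K₁−1)(K₂−1)] = 1.48111/1.64980 = 0.8977
Compositions from xᵢ = zᵢ/(1+ψ(Kᵢ−1)), yᵢ = Kᵢxᵢ:
  1: x = 0.2441, y = 0.7959
  2: x = 0.7559, y = 0.2041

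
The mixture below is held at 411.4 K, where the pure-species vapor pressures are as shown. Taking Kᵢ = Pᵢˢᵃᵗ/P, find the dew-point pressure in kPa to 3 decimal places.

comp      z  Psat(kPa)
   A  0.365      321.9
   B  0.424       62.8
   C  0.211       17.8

At the dew point ψ → 1, so Σzᵢ/Kᵢ = 1 with Kᵢ = Pᵢˢᵃᵗ/P ⇒ 1/P = Σzᵢ/Pᵢˢᵃᵗ.
1/P = 0.365/321.9 + 0.424/62.8 + 0.211/17.8 = 0.019739 ⇒ P = 50.660 kPa

Pdew = 50.660 kPa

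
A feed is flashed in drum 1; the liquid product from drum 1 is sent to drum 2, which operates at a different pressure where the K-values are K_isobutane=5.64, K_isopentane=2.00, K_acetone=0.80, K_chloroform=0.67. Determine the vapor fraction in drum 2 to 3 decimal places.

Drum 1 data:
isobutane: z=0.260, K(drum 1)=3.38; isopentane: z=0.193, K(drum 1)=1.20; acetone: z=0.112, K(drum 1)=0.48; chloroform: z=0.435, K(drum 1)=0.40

Drum 1:
Newton iteration, ψ₁⁰ = 0.5:
  ψ₁ = 0.500: g = -0.1339, g' = -0.688 → ψ₁ = 0.305
  ψ₁ = 0.305: g = 0.0059, g' = -0.778 → ψ₁ = 0.313
Converged at ψ₁ = 0.313.
Drum-1 compositions:
  isobutane: x = 0.149, y = 0.504
  isopentane: x = 0.182, y = 0.218
  acetone: x = 0.134, y = 0.064
  chloroform: x = 0.536, y = 0.214
Drum-2 feed = drum-1 liquid: z₂ = (0.1490, 0.1816, 0.1338, 0.5356).
Drum 2:
Let ψ₂ = V/F and solve Σ zᵢ(Kᵢ−1)/(1+ψ₂(Kᵢ−1)) = 0.
g(0) = ΣzᵢKᵢ − 1 = 0.669 and g(1) = 1 − Σzᵢ/Kᵢ = -0.084, so a root lies in (0, 1).
Newton–Raphson from ψ₂ = 0.5:
  ψ₂ = 0.500: g = 0.0879, g' = -0.462 → ψ₂ = 0.690
  ψ₂ = 0.690: g = 0.0120, g' = -0.350 → ψ₂ = 0.725
Converged at ψ₂ = 0.725.
  isobutane: x = 0.034, y = 0.193
  isopentane: x = 0.105, y = 0.211
  acetone: x = 0.156, y = 0.125
  chloroform: x = 0.704, y = 0.472

V/F (drum 2) = 0.725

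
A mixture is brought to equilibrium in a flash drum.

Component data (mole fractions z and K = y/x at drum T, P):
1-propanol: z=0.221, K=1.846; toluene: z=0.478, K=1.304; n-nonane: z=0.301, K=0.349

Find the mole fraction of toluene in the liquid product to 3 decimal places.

x_toluene = 0.425

Iterate (Newton) starting at β = 0.5:
  β = 0.500: g = -0.0330, g' = -0.392 → β = 0.416
  β = 0.416: g = -0.0014, g' = -0.361 → β = 0.412
Converged at β = 0.412.
Compositions from xᵢ = zᵢ/(1+β(Kᵢ−1)), yᵢ = Kᵢxᵢ:
  1-propanol: x = 0.164, y = 0.303
  toluene: x = 0.425, y = 0.554
  n-nonane: x = 0.411, y = 0.144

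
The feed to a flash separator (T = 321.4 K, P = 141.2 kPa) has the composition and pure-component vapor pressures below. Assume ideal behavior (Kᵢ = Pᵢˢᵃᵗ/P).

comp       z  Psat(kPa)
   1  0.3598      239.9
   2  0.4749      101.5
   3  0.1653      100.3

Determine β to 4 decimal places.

Raoult's law: Kᵢ = Pᵢˢᵃᵗ/P = Pᵢˢᵃᵗ/141.2.
  K_1 = 239.9/141.2 = 1.699008, K_2 = 101.5/141.2 = 0.718839, K_3 = 100.3/141.2 = 0.710340
Let β = V/F and solve Σ zᵢ(Kᵢ−1)/(1+β(Kᵢ−1)) = 0.
Check two-phase: ΣzᵢKᵢ = 1.0701 > 1 and Σzᵢ/Kᵢ = 1.1051 > 1, so g(0) = 0.0701 > 0 and g(1) = -0.1051 < 0.
Newton–Raphson from β = 0.5:
  β = 0.5000: g = -0.02499, g' = -0.1663 → β = 0.3498
  β = 0.3498: g = 0.00073, g' = -0.1769 → β = 0.3539
Converged at β = 0.3539.

β = 0.3539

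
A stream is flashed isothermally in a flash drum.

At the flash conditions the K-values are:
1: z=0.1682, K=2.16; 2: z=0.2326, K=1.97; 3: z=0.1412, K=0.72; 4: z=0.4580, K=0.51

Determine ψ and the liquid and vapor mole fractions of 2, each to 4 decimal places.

ψ = 0.3318, x_2 = 0.1760, y_2 = 0.3467

Material balance + equilibrium reduce to Σ zᵢ(Kᵢ−1)/(1+ψ(Kᵢ−1)) = 0.
g(0) = ΣzᵢKᵢ − 1 = 0.1568 and g(1) = 1 − Σzᵢ/Kᵢ = -0.2901, so a root lies in (0, 1).
Newton iteration, ψ⁰ = 0.66:
  ψ = 0.6600: g = -0.13212, g' = -0.4108 → ψ = 0.3384
  ψ = 0.3384: g = -0.00273, g' = -0.4123 → ψ = 0.3318
Converged at ψ = 0.3318.
Compositions from xᵢ = zᵢ/(1+ψ(Kᵢ−1)), yᵢ = Kᵢxᵢ:
  1: x = 0.1215, y = 0.2623
  2: x = 0.1760, y = 0.3467
  3: x = 0.1557, y = 0.1121
  4: x = 0.5469, y = 0.2789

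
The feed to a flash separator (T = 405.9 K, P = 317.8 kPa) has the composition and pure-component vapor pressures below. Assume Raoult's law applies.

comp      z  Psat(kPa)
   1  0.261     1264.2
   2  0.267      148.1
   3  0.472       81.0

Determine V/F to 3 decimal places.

Raoult's law: Kᵢ = Pᵢˢᵃᵗ/P = Pᵢˢᵃᵗ/317.8.
  K_1 = 1264.2/317.8 = 3.97797, K_2 = 148.1/317.8 = 0.46602, K_3 = 81.0/317.8 = 0.25488
Rachford–Rice: g(V/F) = Σ zᵢ(Kᵢ−1)/(1+V/F(Kᵢ−1)) = 0.
g(0) = ΣzᵢKᵢ − 1 = 0.283 and g(1) = 1 − Σzᵢ/Kᵢ = -1.490, so a root lies in (0, 1).
Newton–Raphson from V/F = 0.5:
  V/F = 0.500: g = -0.4428, g' = -1.181 → V/F = 0.125
  V/F = 0.125: g = 0.0257, g' = -1.635 → V/F = 0.141
Converged at V/F = 0.141.

V/F = 0.141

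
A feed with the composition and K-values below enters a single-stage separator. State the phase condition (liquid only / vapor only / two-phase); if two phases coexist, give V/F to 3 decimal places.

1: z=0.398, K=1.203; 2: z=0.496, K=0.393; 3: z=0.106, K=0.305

ΣzᵢKᵢ = 0.706; Σzᵢ/Kᵢ = 1.940.
Since ΣzᵢKᵢ < 1 the mixture is below its bubble point — single liquid phase.

liquid only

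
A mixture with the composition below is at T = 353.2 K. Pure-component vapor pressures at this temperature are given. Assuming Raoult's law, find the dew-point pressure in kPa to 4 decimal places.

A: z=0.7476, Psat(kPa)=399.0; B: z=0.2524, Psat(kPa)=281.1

At the dew point ψ → 1, so Σzᵢ/Kᵢ = 1 with Kᵢ = Pᵢˢᵃᵗ/P ⇒ 1/P = Σzᵢ/Pᵢˢᵃᵗ.
1/P = 0.7476/399.0 + 0.2524/281.1 = 0.0027716 ⇒ P = 360.8043 kPa

Pdew = 360.8043 kPa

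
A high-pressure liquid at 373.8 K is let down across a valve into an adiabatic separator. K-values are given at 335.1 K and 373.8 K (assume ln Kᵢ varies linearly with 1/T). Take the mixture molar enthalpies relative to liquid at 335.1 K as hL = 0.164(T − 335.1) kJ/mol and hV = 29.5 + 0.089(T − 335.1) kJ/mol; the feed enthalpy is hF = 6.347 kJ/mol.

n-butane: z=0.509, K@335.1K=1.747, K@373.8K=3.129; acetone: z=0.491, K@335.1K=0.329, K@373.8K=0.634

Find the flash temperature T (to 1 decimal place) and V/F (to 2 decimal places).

T = 338.3 K, V/F = 0.20

Adiabatic flash: solve Rachford–Rice at each trial T, then check hF = ψ·hV(T) + (1−ψ)·hL(T).
  T = 335.1 K: K = (1.747, 0.329), RR gives ψ = 0.101, H_out = 2.988 kJ/mol
  T = 373.8 K: K = (3.129, 0.634), RR gives ψ = 1.000, H_out = 32.944 kJ/mol
  T = 354.5 K: K = (2.377, 0.465), RR gives ψ = 0.596, H_out = 19.884 kJ/mol
  T = 344.8 K: K = (2.047, 0.393), RR gives ψ = 0.370, H_out = 12.230 kJ/mol
  T = 340.0 K: K = (1.895, 0.360), RR gives ψ = 0.247, H_out = 8.001 kJ/mol
  T = 337.6 K: K = (1.821, 0.345), RR gives ψ = 0.179, H_out = 5.659 kJ/mol
Linear interpolation between T = 337.6 (H_out = 5.659) and T = 340.0 (H_out = 8.001) on hF = 6.347 gives T ≈ 338.3 K, at which ψ = 0.20.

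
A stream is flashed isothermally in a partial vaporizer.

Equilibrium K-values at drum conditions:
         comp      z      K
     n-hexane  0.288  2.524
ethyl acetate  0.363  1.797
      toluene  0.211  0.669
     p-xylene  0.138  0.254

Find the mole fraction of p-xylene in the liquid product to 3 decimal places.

x_p-xylene = 0.364

Material balance + equilibrium reduce to Σ zᵢ(Kᵢ−1)/(1+β(Kᵢ−1)) = 0.
Check two-phase: ΣzᵢKᵢ = 1.555 > 1 and Σzᵢ/Kᵢ = 1.175 > 1, so g(0) = 0.555 > 0 and g(1) = -0.175 < 0.
Newton iteration, β⁰ = 0.5:
  β = 0.500: g = 0.2081, g' = -0.562 → β = 0.870
  β = 0.870: g = -0.0321, g' = -0.874 → β = 0.834
  β = 0.834: g = -0.0015, g' = -0.794 → β = 0.832
Converged at β = 0.832.
Compositions from xᵢ = zᵢ/(1+β(Kᵢ−1)), yᵢ = Kᵢxᵢ:
  n-hexane: x = 0.127, y = 0.321
  ethyl acetate: x = 0.218, y = 0.392
  toluene: x = 0.291, y = 0.195
  p-xylene: x = 0.364, y = 0.092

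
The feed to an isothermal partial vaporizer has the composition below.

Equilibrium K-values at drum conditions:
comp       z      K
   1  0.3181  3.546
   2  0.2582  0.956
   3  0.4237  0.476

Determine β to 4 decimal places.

Newton iteration, β⁰ = 0.65:
  β = 0.6500: g = -0.04334, g' = -0.5606 → β = 0.5727
  β = 0.5727: g = 0.00061, g' = -0.5793 → β = 0.5738
Converged at β = 0.5738.

β = 0.5738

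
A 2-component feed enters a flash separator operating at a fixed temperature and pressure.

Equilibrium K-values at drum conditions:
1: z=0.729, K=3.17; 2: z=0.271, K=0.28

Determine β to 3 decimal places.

β = 0.888

Rachford–Rice: g(β) = Σ zᵢ(Kᵢ−1)/(1+β(Kᵢ−1)) = 0.
Check two-phase: ΣzᵢKᵢ = 2.387 > 1 and Σzᵢ/Kᵢ = 1.198 > 1, so g(0) = 1.387 > 0 and g(1) = -0.198 < 0.
Binary case is linear: z₁(K₁−1)(1+β(K₂−1)) + z₂(K₂−1)(1+β(K₁−1)) = 0
⇒ β = [z₁(K₁−1)+z₂(K₂−1)] / [−(K₁−1)(K₂−1)] = 1.3868/1.5624 = 0.888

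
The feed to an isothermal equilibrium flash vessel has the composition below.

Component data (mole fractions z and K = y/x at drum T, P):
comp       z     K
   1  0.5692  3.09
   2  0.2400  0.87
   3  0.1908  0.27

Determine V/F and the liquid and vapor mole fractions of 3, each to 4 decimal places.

V/F = 0.8748, x_3 = 0.5280, y_3 = 0.1425

Rachford–Rice: g(V/F) = Σ zᵢ(Kᵢ−1)/(1+V/F(Kᵢ−1)) = 0.
Feasibility: ΣzᵢKᵢ = 2.0191, Σzᵢ/Kᵢ = 1.1667 — both > 1, two phases present.
Iterate (Newton) starting at V/F = 0.36:
  V/F = 0.3600: g = 0.45719, g' = -1.0012 → V/F = 0.8166
  V/F = 0.8166: g = 0.05970, g' = -0.9679 → V/F = 0.8783
  V/F = 0.8783: g = -0.00388, g' = -1.1041 → V/F = 0.8748
Converged at V/F = 0.8748.
Compositions from xᵢ = zᵢ/(1+V/F(Kᵢ−1)), yᵢ = Kᵢxᵢ:
  1: x = 0.2012, y = 0.6219
  2: x = 0.2708, y = 0.2356
  3: x = 0.5280, y = 0.1425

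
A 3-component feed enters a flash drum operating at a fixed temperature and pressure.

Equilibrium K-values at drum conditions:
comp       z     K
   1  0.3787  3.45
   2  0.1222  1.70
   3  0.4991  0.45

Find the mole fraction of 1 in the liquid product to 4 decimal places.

Material balance + equilibrium reduce to Σ zᵢ(Kᵢ−1)/(1+ψ(Kᵢ−1)) = 0.
Check two-phase: ΣzᵢKᵢ = 1.7389 > 1 and Σzᵢ/Kᵢ = 1.2908 > 1, so g(0) = 0.7389 > 0 and g(1) = -0.2908 < 0.
Newton–Raphson from ψ = 0.5:
  ψ = 0.5000: g = 0.10173, g' = -0.7793 → ψ = 0.6305
  ψ = 0.6305: g = 0.00368, g' = -0.7337 → ψ = 0.6356
Converged at ψ = 0.6356.
Compositions from xᵢ = zᵢ/(1+ψ(Kᵢ−1)), yᵢ = Kᵢxᵢ:
  1: x = 0.1481, y = 0.5109
  2: x = 0.0846, y = 0.1438
  3: x = 0.7673, y = 0.3453

x_1 = 0.1481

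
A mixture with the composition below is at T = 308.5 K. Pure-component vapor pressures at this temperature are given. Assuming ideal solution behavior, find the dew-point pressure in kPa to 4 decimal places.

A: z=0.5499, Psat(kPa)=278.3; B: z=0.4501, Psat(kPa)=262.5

At the dew point ψ → 1, so Σzᵢ/Kᵢ = 1 with Kᵢ = Pᵢˢᵃᵗ/P ⇒ 1/P = Σzᵢ/Pᵢˢᵃᵗ.
1/P = 0.5499/278.3 + 0.4501/262.5 = 0.0036906 ⇒ P = 270.9592 kPa

Pdew = 270.9592 kPa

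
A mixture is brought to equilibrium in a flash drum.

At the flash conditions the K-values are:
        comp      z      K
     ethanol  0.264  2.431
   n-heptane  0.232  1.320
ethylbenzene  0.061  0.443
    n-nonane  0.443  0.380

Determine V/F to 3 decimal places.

V/F = 0.220

Newton iteration, V/F⁰ = 0.5:
  V/F = 0.500: g = -0.1609, g' = -0.595 → V/F = 0.230
  V/F = 0.230: g = -0.0058, g' = -0.583 → V/F = 0.220
Converged at V/F = 0.220.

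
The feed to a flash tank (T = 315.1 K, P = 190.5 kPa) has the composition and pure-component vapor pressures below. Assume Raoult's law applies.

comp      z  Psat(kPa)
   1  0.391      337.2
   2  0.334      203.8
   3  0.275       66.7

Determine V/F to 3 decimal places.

V/F = 0.432

Raoult's law: Kᵢ = Pᵢˢᵃᵗ/P = Pᵢˢᵃᵗ/190.5.
  K_1 = 337.2/190.5 = 1.77008, K_2 = 203.8/190.5 = 1.06982, K_3 = 66.7/190.5 = 0.35013
Material balance + equilibrium reduce to Σ zᵢ(Kᵢ−1)/(1+V/F(Kᵢ−1)) = 0.
Check two-phase: ΣzᵢKᵢ = 1.146 > 1 and Σzᵢ/Kᵢ = 1.319 > 1, so g(0) = 0.146 > 0 and g(1) = -0.319 < 0.
Newton iteration, V/F⁰ = 0.5:
  V/F = 0.500: g = -0.0248, g' = -0.377 → V/F = 0.434
  V/F = 0.434: g = -0.0007, g' = -0.357 → V/F = 0.432
Converged at V/F = 0.432.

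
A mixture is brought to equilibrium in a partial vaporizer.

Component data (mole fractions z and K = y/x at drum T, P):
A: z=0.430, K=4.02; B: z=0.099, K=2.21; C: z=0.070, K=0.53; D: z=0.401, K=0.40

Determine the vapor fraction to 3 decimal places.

Material balance + equilibrium reduce to Σ zᵢ(Kᵢ−1)/(1+ψ(Kᵢ−1)) = 0.
Check two-phase: ΣzᵢKᵢ = 2.145 > 1 and Σzᵢ/Kᵢ = 1.286 > 1, so g(0) = 1.145 > 0 and g(1) = -0.286 < 0.
Newton iteration, ψ⁰ = 0.5:
  ψ = 0.500: g = 0.2053, g' = -1.000 → ψ = 0.705
  ψ = 0.705: g = 0.0132, g' = -0.911 → ψ = 0.720
Converged at ψ = 0.720.

ψ = 0.720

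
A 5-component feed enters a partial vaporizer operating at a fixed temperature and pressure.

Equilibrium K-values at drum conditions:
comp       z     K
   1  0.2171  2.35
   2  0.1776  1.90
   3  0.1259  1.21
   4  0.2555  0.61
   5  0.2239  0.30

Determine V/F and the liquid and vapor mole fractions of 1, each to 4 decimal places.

V/F = 0.3932, x_1 = 0.1418, y_1 = 0.3333

Iterate (Newton) starting at V/F = 0.56:
  V/F = 0.5600: g = -0.08843, g' = -0.5568 → V/F = 0.4012
  V/F = 0.4012: g = -0.00411, g' = -0.5156 → V/F = 0.3932
Converged at V/F = 0.3932.
Compositions from xᵢ = zᵢ/(1+V/F(Kᵢ−1)), yᵢ = Kᵢxᵢ:
  1: x = 0.1418, y = 0.3333
  2: x = 0.1312, y = 0.2492
  3: x = 0.1163, y = 0.1407
  4: x = 0.3018, y = 0.1841
  5: x = 0.3089, y = 0.0927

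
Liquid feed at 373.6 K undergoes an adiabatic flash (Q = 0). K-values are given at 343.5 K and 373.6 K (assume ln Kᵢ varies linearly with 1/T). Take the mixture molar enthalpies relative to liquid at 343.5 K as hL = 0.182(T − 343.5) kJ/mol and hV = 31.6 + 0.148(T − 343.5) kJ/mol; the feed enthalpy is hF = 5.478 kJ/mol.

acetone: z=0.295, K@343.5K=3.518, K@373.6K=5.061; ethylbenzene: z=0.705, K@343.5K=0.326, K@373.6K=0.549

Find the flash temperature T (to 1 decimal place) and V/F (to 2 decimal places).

T = 344.6 K, V/F = 0.17

Adiabatic flash: solve Rachford–Rice at each trial T, then check hF = ψ·hV(T) + (1−ψ)·hL(T).
  T = 343.5 K: K = (3.518, 0.326), RR gives ψ = 0.158, H_out = 4.983 kJ/mol
  T = 373.6 K: K = (5.061, 0.549), RR gives ψ = 0.480, H_out = 20.170 kJ/mol
  T = 358.6 K: K = (4.254, 0.428), RR gives ψ = 0.299, H_out = 12.049 kJ/mol
  T = 351.1 K: K = (3.879, 0.375), RR gives ψ = 0.227, H_out = 8.502 kJ/mol
  T = 347.3 K: K = (3.696, 0.350), RR gives ψ = 0.192, H_out = 6.743 kJ/mol
  T = 345.4 K: K = (3.606, 0.338), RR gives ψ = 0.175, H_out = 5.865 kJ/mol
Linear interpolation between T = 343.5 (H_out = 4.983) and T = 345.4 (H_out = 5.865) on hF = 5.478 gives T ≈ 344.6 K, at which ψ = 0.17.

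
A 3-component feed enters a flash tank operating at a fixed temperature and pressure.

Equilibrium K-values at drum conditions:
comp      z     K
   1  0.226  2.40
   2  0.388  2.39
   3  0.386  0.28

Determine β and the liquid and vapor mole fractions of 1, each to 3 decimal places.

Material balance + equilibrium reduce to Σ zᵢ(Kᵢ−1)/(1+β(Kᵢ−1)) = 0.
Feasibility: ΣzᵢKᵢ = 1.578, Σzᵢ/Kᵢ = 1.635 — both > 1, two phases present.
Newton iteration, β⁰ = 0.55:
  β = 0.550: g = 0.0243, g' = -0.931 → β = 0.576
Converged at β = 0.576.
Compositions from xᵢ = zᵢ/(1+β(Kᵢ−1)), yᵢ = Kᵢxᵢ:
  1: x = 0.125, y = 0.300
  2: x = 0.216, y = 0.515
  3: x = 0.659, y = 0.185

β = 0.576, x_1 = 0.125, y_1 = 0.300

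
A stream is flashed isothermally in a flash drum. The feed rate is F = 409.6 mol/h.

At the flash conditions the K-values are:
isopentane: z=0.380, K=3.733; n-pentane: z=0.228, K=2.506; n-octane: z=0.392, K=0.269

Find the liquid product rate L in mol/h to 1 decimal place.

L = 142.8 mol/h

Let ψ = V/F and solve Σ zᵢ(Kᵢ−1)/(1+ψ(Kᵢ−1)) = 0.
Feasibility: ΣzᵢKᵢ = 2.095, Σzᵢ/Kᵢ = 1.650 — both > 1, two phases present.
Newton iteration, ψ⁰ = 0.5:
  ψ = 0.500: g = 0.1831, g' = -1.195 → ψ = 0.653
  ψ = 0.653: g = -0.0024, g' = -1.265 → ψ = 0.651
Converged at ψ = 0.651.
Then V = ψ·F = 0.6513·409.6 = 266.8 mol/h and L = F − V = 142.8 mol/h.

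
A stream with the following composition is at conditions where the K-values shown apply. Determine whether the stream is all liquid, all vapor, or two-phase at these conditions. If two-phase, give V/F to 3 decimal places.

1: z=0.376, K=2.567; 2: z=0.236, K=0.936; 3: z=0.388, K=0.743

ΣzᵢKᵢ = 1.474; Σzᵢ/Kᵢ = 0.921.
Since Σzᵢ/Kᵢ < 1 the mixture is above its dew point — single vapor phase.

all vapor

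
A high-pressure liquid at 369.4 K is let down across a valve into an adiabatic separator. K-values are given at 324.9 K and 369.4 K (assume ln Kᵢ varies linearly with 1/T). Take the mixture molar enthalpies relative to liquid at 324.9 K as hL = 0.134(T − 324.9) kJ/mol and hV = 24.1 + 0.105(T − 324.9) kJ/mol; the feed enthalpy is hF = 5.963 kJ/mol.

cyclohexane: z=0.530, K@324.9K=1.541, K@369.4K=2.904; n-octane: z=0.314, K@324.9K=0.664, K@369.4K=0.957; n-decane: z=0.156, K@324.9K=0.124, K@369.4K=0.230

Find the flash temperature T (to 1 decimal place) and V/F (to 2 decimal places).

Adiabatic flash: solve Rachford–Rice at each trial T, then check hF = ψ·hV(T) + (1−ψ)·hL(T).
  T = 324.9 K: K = (1.541, 0.664, 0.124), RR gives ψ = 0.140, H_out = 3.379 kJ/mol
  T = 369.4 K: K = (2.904, 0.957, 0.230), RR gives ψ = 0.872, H_out = 25.847 kJ/mol
  T = 347.1 K: K = (2.157, 0.806, 0.172), RR gives ψ = 0.651, H_out = 18.247 kJ/mol
  T = 336.0 K: K = (1.833, 0.734, 0.147), RR gives ψ = 0.470, H_out = 12.653 kJ/mol
  T = 330.4 K: K = (1.682, 0.698, 0.135), RR gives ψ = 0.332, H_out = 8.697 kJ/mol
  T = 327.6 K: K = (1.609, 0.681, 0.129), RR gives ψ = 0.244, H_out = 6.222 kJ/mol
  T = 326.2 K: K = (1.574, 0.672, 0.127), RR gives ψ = 0.193, H_out = 4.813 kJ/mol
Linear interpolation between T = 326.2 (H_out = 4.813) and T = 327.6 (H_out = 6.222) on hF = 5.963 gives T ≈ 327.3 K, at which ψ = 0.23.

T = 327.3 K, V/F = 0.23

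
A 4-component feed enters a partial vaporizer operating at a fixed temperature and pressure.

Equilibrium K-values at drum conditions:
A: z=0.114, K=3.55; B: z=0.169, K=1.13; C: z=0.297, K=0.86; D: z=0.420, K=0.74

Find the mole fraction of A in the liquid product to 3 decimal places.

x_A = 0.057

Material balance + equilibrium reduce to Σ zᵢ(Kᵢ−1)/(1+β(Kᵢ−1)) = 0.
g(0) = ΣzᵢKᵢ − 1 = 0.162 and g(1) = 1 − Σzᵢ/Kᵢ = -0.095, so a root lies in (0, 1).
Newton–Raphson from β = 0.42:
  β = 0.420: g = -0.0056, g' = -0.218 → β = 0.394
  β = 0.394: g = 0.0001, g' = -0.229 → β = 0.395
Converged at β = 0.395.
Compositions from xᵢ = zᵢ/(1+β(Kᵢ−1)), yᵢ = Kᵢxᵢ:
  A: x = 0.057, y = 0.202
  B: x = 0.161, y = 0.182
  C: x = 0.314, y = 0.270
  D: x = 0.468, y = 0.346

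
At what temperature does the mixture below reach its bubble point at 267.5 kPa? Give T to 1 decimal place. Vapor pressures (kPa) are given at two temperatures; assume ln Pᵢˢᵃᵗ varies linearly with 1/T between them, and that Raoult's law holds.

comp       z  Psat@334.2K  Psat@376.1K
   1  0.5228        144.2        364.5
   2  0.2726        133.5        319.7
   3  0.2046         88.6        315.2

T = 364.6 K

Bubble-point temperature: ΣzᵢPᵢˢᵃᵗ(T) = P. Interpolate ln Pᵢˢᵃᵗ = aᵢ + bᵢ/T.
  T = 334.2 K: ΣzᵢPᵢˢᵃᵗ = 129.91 kPa
  T = 376.1 K: ΣzᵢPᵢˢᵃᵗ = 342.20 kPa
  T = 355.1 K: ΣzᵢPᵢˢᵃᵗ = 216.21 kPa
  T = 365.6 K: ΣzᵢPᵢˢᵃᵗ = 273.66 kPa
  T = 360.4 K: ΣzᵢPᵢˢᵃᵗ = 243.91 kPa
  T = 363.0 K: ΣzᵢPᵢˢᵃᵗ = 258.45 kPa
  T = 364.3 K: ΣzᵢPᵢˢᵃᵗ = 265.97 kPa
Interpolating between 364.3 K and 365.6 K gives T ≈ 364.6 K.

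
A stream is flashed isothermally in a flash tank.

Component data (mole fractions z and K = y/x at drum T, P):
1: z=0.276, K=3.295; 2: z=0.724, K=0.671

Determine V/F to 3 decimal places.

Rachford–Rice: g(V/F) = Σ zᵢ(Kᵢ−1)/(1+V/F(Kᵢ−1)) = 0.
g(0) = ΣzᵢKᵢ − 1 = 0.395 and g(1) = 1 − Σzᵢ/Kᵢ = -0.163, so a root lies in (0, 1).
Iterate (Newton) starting at V/F = 0.58:
  V/F = 0.580: g = -0.0226, g' = -0.387 → V/F = 0.522
  V/F = 0.522: g = 0.0008, g' = -0.415 → V/F = 0.523
Converged at V/F = 0.523.

V/F = 0.523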